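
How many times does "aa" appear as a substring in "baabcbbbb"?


Searching for "aa" in "baabcbbbb"
Scanning each position:
  Position 0: "ba" => no
  Position 1: "aa" => MATCH
  Position 2: "ab" => no
  Position 3: "bc" => no
  Position 4: "cb" => no
  Position 5: "bb" => no
  Position 6: "bb" => no
  Position 7: "bb" => no
Total occurrences: 1

1


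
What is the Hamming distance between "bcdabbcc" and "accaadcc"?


Comparing "bcdabbcc" and "accaadcc" position by position:
  Position 0: 'b' vs 'a' => differ
  Position 1: 'c' vs 'c' => same
  Position 2: 'd' vs 'c' => differ
  Position 3: 'a' vs 'a' => same
  Position 4: 'b' vs 'a' => differ
  Position 5: 'b' vs 'd' => differ
  Position 6: 'c' vs 'c' => same
  Position 7: 'c' vs 'c' => same
Total differences (Hamming distance): 4

4


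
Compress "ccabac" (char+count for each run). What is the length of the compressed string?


Input: ccabac
Runs:
  'c' x 2 => "c2"
  'a' x 1 => "a1"
  'b' x 1 => "b1"
  'a' x 1 => "a1"
  'c' x 1 => "c1"
Compressed: "c2a1b1a1c1"
Compressed length: 10

10


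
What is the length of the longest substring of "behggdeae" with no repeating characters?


Input: "behggdeae"
Sliding window (track last position of each char):
  Position 0 ('b'): window [0,0] length 1 -- new best
  Position 1 ('e'): window [0,1] length 2 -- new best
  Position 2 ('h'): window [0,2] length 3 -- new best
  Position 3 ('g'): window [0,3] length 4 -- new best
  Position 4 ('g'): repeat (last at 3), move window start to 4
  Position 4 ('g'): window [4,4] length 1
  Position 5 ('d'): window [4,5] length 2
  Position 6 ('e'): window [4,6] length 3
  Position 7 ('a'): window [4,7] length 4
  Position 8 ('e'): repeat (last at 6), move window start to 7
  Position 8 ('e'): window [7,8] length 2
Longest substring with no repeats: "behg" with length 4

4


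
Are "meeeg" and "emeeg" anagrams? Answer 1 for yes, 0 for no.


Strings: "meeeg", "emeeg"
Sorted first:  eeegm
Sorted second: eeegm
Sorted forms match => anagrams

1


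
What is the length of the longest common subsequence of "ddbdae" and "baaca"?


LCS of "ddbdae" and "baaca"
DP table:
           b    a    a    c    a
      0    0    0    0    0    0
  d   0    0    0    0    0    0
  d   0    0    0    0    0    0
  b   0    1    1    1    1    1
  d   0    1    1    1    1    1
  a   0    1    2    2    2    2
  e   0    1    2    2    2    2
LCS length = dp[6][5] = 2

2


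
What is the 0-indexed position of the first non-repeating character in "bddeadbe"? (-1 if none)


Input: bddeadbe
Character frequencies:
  'a': 1
  'b': 2
  'd': 3
  'e': 2
Scanning left to right for freq == 1:
  Position 0 ('b'): freq=2, skip
  Position 1 ('d'): freq=3, skip
  Position 2 ('d'): freq=3, skip
  Position 3 ('e'): freq=2, skip
  Position 4 ('a'): unique! => answer = 4

4


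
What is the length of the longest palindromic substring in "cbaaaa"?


Input: "cbaaaa"
Checking substrings for palindromes:
  [2:6] "aaaa" (len 4) => palindrome
  [2:5] "aaa" (len 3) => palindrome
  [3:6] "aaa" (len 3) => palindrome
  [2:4] "aa" (len 2) => palindrome
  [3:5] "aa" (len 2) => palindrome
  [4:6] "aa" (len 2) => palindrome
Longest palindromic substring: "aaaa" with length 4

4


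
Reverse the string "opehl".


Input: opehl
Reading characters right to left:
  Position 4: 'l'
  Position 3: 'h'
  Position 2: 'e'
  Position 1: 'p'
  Position 0: 'o'
Reversed: lhepo

lhepo


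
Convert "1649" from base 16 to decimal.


Input: "1649" in base 16
Positional expansion:
  Digit '1' (value 1) x 16^3 = 4096
  Digit '6' (value 6) x 16^2 = 1536
  Digit '4' (value 4) x 16^1 = 64
  Digit '9' (value 9) x 16^0 = 9
Sum = 5705

5705


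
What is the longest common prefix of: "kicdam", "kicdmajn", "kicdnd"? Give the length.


Words: kicdam, kicdmajn, kicdnd
  Position 0: all 'k' => match
  Position 1: all 'i' => match
  Position 2: all 'c' => match
  Position 3: all 'd' => match
  Position 4: ('a', 'm', 'n') => mismatch, stop
LCP = "kicd" (length 4)

4


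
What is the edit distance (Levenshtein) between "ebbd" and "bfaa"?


Computing edit distance: "ebbd" -> "bfaa"
DP table:
           b    f    a    a
      0    1    2    3    4
  e   1    1    2    3    4
  b   2    1    2    3    4
  b   3    2    2    3    4
  d   4    3    3    3    4
Edit distance = dp[4][4] = 4

4


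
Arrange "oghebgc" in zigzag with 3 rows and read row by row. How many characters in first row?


Zigzag "oghebgc" into 3 rows:
Placing characters:
  'o' => row 0
  'g' => row 1
  'h' => row 2
  'e' => row 1
  'b' => row 0
  'g' => row 1
  'c' => row 2
Rows:
  Row 0: "ob"
  Row 1: "geg"
  Row 2: "hc"
First row length: 2

2


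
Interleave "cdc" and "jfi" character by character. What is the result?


Interleaving "cdc" and "jfi":
  Position 0: 'c' from first, 'j' from second => "cj"
  Position 1: 'd' from first, 'f' from second => "df"
  Position 2: 'c' from first, 'i' from second => "ci"
Result: cjdfci

cjdfci


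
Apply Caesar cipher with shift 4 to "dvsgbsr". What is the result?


Caesar cipher: shift "dvsgbsr" by 4
  'd' (pos 3) + 4 = pos 7 = 'h'
  'v' (pos 21) + 4 = pos 25 = 'z'
  's' (pos 18) + 4 = pos 22 = 'w'
  'g' (pos 6) + 4 = pos 10 = 'k'
  'b' (pos 1) + 4 = pos 5 = 'f'
  's' (pos 18) + 4 = pos 22 = 'w'
  'r' (pos 17) + 4 = pos 21 = 'v'
Result: hzwkfwv

hzwkfwv


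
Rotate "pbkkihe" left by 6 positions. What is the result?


Input: "pbkkihe", rotate left by 6
First 6 characters: "pbkkih"
Remaining characters: "e"
Concatenate remaining + first: "e" + "pbkkih" = "epbkkih"

epbkkih


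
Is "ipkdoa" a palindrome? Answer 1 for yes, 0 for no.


Input: ipkdoa
Reversed: aodkpi
  Compare pos 0 ('i') with pos 5 ('a'): MISMATCH
  Compare pos 1 ('p') with pos 4 ('o'): MISMATCH
  Compare pos 2 ('k') with pos 3 ('d'): MISMATCH
Result: not a palindrome

0


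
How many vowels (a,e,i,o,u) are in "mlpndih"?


Input: mlpndih
Checking each character:
  'm' at position 0: consonant
  'l' at position 1: consonant
  'p' at position 2: consonant
  'n' at position 3: consonant
  'd' at position 4: consonant
  'i' at position 5: vowel (running total: 1)
  'h' at position 6: consonant
Total vowels: 1

1


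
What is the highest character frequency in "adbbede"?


Input: adbbede
Character counts:
  'a': 1
  'b': 2
  'd': 2
  'e': 2
Maximum frequency: 2

2


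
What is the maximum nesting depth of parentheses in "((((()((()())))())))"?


Input: "((((()((()())))())))"
Tracking depth:
  Position 0 '(': depth becomes 1
  Position 1 '(': depth becomes 2
  Position 2 '(': depth becomes 3
  Position 3 '(': depth becomes 4
  Position 4 '(': depth becomes 5
  Position 5 ')': depth becomes 4
  Position 6 '(': depth becomes 5
  Position 7 '(': depth becomes 6
  Position 8 '(': depth becomes 7
  Position 9 ')': depth becomes 6
  Position 10 '(': depth becomes 7
  Position 11 ')': depth becomes 6
  Position 12 ')': depth becomes 5
  Position 13 ')': depth becomes 4
  Position 14 ')': depth becomes 3
  Position 15 '(': depth becomes 4
  Position 16 ')': depth becomes 3
  Position 17 ')': depth becomes 2
  Position 18 ')': depth becomes 1
  Position 19 ')': depth becomes 0
Maximum depth reached: 7

7


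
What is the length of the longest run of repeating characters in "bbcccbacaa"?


Input: "bbcccbacaa"
Scanning for longest run:
  Position 1 ('b'): continues run of 'b', length=2
  Position 2 ('c'): new char, reset run to 1
  Position 3 ('c'): continues run of 'c', length=2
  Position 4 ('c'): continues run of 'c', length=3
  Position 5 ('b'): new char, reset run to 1
  Position 6 ('a'): new char, reset run to 1
  Position 7 ('c'): new char, reset run to 1
  Position 8 ('a'): new char, reset run to 1
  Position 9 ('a'): continues run of 'a', length=2
Longest run: 'c' with length 3

3


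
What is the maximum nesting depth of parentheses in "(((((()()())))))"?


Input: "(((((()()())))))"
Tracking depth:
  Position 0 '(': depth becomes 1
  Position 1 '(': depth becomes 2
  Position 2 '(': depth becomes 3
  Position 3 '(': depth becomes 4
  Position 4 '(': depth becomes 5
  Position 5 '(': depth becomes 6
  Position 6 ')': depth becomes 5
  Position 7 '(': depth becomes 6
  Position 8 ')': depth becomes 5
  Position 9 '(': depth becomes 6
  Position 10 ')': depth becomes 5
  Position 11 ')': depth becomes 4
  Position 12 ')': depth becomes 3
  Position 13 ')': depth becomes 2
  Position 14 ')': depth becomes 1
  Position 15 ')': depth becomes 0
Maximum depth reached: 6

6


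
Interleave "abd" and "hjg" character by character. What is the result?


Interleaving "abd" and "hjg":
  Position 0: 'a' from first, 'h' from second => "ah"
  Position 1: 'b' from first, 'j' from second => "bj"
  Position 2: 'd' from first, 'g' from second => "dg"
Result: ahbjdg

ahbjdg


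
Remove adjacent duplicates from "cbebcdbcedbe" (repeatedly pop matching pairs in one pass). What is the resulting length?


Input: cbebcdbcedbe
Stack-based adjacent duplicate removal:
  Read 'c': push. Stack: c
  Read 'b': push. Stack: cb
  Read 'e': push. Stack: cbe
  Read 'b': push. Stack: cbeb
  Read 'c': push. Stack: cbebc
  Read 'd': push. Stack: cbebcd
  Read 'b': push. Stack: cbebcdb
  Read 'c': push. Stack: cbebcdbc
  Read 'e': push. Stack: cbebcdbce
  Read 'd': push. Stack: cbebcdbced
  Read 'b': push. Stack: cbebcdbcedb
  Read 'e': push. Stack: cbebcdbcedbe
Final stack: "cbebcdbcedbe" (length 12)

12


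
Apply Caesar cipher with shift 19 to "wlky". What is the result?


Caesar cipher: shift "wlky" by 19
  'w' (pos 22) + 19 = pos 15 = 'p'
  'l' (pos 11) + 19 = pos 4 = 'e'
  'k' (pos 10) + 19 = pos 3 = 'd'
  'y' (pos 24) + 19 = pos 17 = 'r'
Result: pedr

pedr


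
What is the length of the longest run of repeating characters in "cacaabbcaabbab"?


Input: "cacaabbcaabbab"
Scanning for longest run:
  Position 1 ('a'): new char, reset run to 1
  Position 2 ('c'): new char, reset run to 1
  Position 3 ('a'): new char, reset run to 1
  Position 4 ('a'): continues run of 'a', length=2
  Position 5 ('b'): new char, reset run to 1
  Position 6 ('b'): continues run of 'b', length=2
  Position 7 ('c'): new char, reset run to 1
  Position 8 ('a'): new char, reset run to 1
  Position 9 ('a'): continues run of 'a', length=2
  Position 10 ('b'): new char, reset run to 1
  Position 11 ('b'): continues run of 'b', length=2
  Position 12 ('a'): new char, reset run to 1
  Position 13 ('b'): new char, reset run to 1
Longest run: 'a' with length 2

2


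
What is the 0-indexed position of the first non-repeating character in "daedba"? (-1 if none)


Input: daedba
Character frequencies:
  'a': 2
  'b': 1
  'd': 2
  'e': 1
Scanning left to right for freq == 1:
  Position 0 ('d'): freq=2, skip
  Position 1 ('a'): freq=2, skip
  Position 2 ('e'): unique! => answer = 2

2


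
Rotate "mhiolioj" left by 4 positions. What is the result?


Input: "mhiolioj", rotate left by 4
First 4 characters: "mhio"
Remaining characters: "lioj"
Concatenate remaining + first: "lioj" + "mhio" = "liojmhio"

liojmhio


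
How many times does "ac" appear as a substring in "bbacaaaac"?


Searching for "ac" in "bbacaaaac"
Scanning each position:
  Position 0: "bb" => no
  Position 1: "ba" => no
  Position 2: "ac" => MATCH
  Position 3: "ca" => no
  Position 4: "aa" => no
  Position 5: "aa" => no
  Position 6: "aa" => no
  Position 7: "ac" => MATCH
Total occurrences: 2

2


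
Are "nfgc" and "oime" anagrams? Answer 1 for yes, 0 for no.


Strings: "nfgc", "oime"
Sorted first:  cfgn
Sorted second: eimo
Differ at position 0: 'c' vs 'e' => not anagrams

0


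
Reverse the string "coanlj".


Input: coanlj
Reading characters right to left:
  Position 5: 'j'
  Position 4: 'l'
  Position 3: 'n'
  Position 2: 'a'
  Position 1: 'o'
  Position 0: 'c'
Reversed: jlnaoc

jlnaoc


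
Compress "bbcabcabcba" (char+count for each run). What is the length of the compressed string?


Input: bbcabcabcba
Runs:
  'b' x 2 => "b2"
  'c' x 1 => "c1"
  'a' x 1 => "a1"
  'b' x 1 => "b1"
  'c' x 1 => "c1"
  'a' x 1 => "a1"
  'b' x 1 => "b1"
  'c' x 1 => "c1"
  'b' x 1 => "b1"
  'a' x 1 => "a1"
Compressed: "b2c1a1b1c1a1b1c1b1a1"
Compressed length: 20

20


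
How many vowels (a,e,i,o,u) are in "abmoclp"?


Input: abmoclp
Checking each character:
  'a' at position 0: vowel (running total: 1)
  'b' at position 1: consonant
  'm' at position 2: consonant
  'o' at position 3: vowel (running total: 2)
  'c' at position 4: consonant
  'l' at position 5: consonant
  'p' at position 6: consonant
Total vowels: 2

2


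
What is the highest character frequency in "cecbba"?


Input: cecbba
Character counts:
  'a': 1
  'b': 2
  'c': 2
  'e': 1
Maximum frequency: 2

2


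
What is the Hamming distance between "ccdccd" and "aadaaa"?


Comparing "ccdccd" and "aadaaa" position by position:
  Position 0: 'c' vs 'a' => differ
  Position 1: 'c' vs 'a' => differ
  Position 2: 'd' vs 'd' => same
  Position 3: 'c' vs 'a' => differ
  Position 4: 'c' vs 'a' => differ
  Position 5: 'd' vs 'a' => differ
Total differences (Hamming distance): 5

5


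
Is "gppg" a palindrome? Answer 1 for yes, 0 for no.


Input: gppg
Reversed: gppg
  Compare pos 0 ('g') with pos 3 ('g'): match
  Compare pos 1 ('p') with pos 2 ('p'): match
Result: palindrome

1


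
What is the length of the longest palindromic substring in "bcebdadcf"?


Input: "bcebdadcf"
Checking substrings for palindromes:
  [4:7] "dad" (len 3) => palindrome
Longest palindromic substring: "dad" with length 3

3


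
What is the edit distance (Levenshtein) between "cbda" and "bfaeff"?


Computing edit distance: "cbda" -> "bfaeff"
DP table:
           b    f    a    e    f    f
      0    1    2    3    4    5    6
  c   1    1    2    3    4    5    6
  b   2    1    2    3    4    5    6
  d   3    2    2    3    4    5    6
  a   4    3    3    2    3    4    5
Edit distance = dp[4][6] = 5

5


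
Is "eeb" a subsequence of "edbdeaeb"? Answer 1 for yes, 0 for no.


Check if "eeb" is a subsequence of "edbdeaeb"
Greedy scan:
  Position 0 ('e'): matches sub[0] = 'e'
  Position 1 ('d'): no match needed
  Position 2 ('b'): no match needed
  Position 3 ('d'): no match needed
  Position 4 ('e'): matches sub[1] = 'e'
  Position 5 ('a'): no match needed
  Position 6 ('e'): no match needed
  Position 7 ('b'): matches sub[2] = 'b'
All 3 characters matched => is a subsequence

1


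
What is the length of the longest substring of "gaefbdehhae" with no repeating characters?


Input: "gaefbdehhae"
Sliding window (track last position of each char):
  Position 0 ('g'): window [0,0] length 1 -- new best
  Position 1 ('a'): window [0,1] length 2 -- new best
  Position 2 ('e'): window [0,2] length 3 -- new best
  Position 3 ('f'): window [0,3] length 4 -- new best
  Position 4 ('b'): window [0,4] length 5 -- new best
  Position 5 ('d'): window [0,5] length 6 -- new best
  Position 6 ('e'): repeat (last at 2), move window start to 3
  Position 6 ('e'): window [3,6] length 4
  Position 7 ('h'): window [3,7] length 5
  Position 8 ('h'): repeat (last at 7), move window start to 8
  Position 8 ('h'): window [8,8] length 1
  Position 9 ('a'): window [8,9] length 2
  Position 10 ('e'): window [8,10] length 3
Longest substring with no repeats: "gaefbd" with length 6

6


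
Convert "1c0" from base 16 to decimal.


Input: "1c0" in base 16
Positional expansion:
  Digit '1' (value 1) x 16^2 = 256
  Digit 'c' (value 12) x 16^1 = 192
  Digit '0' (value 0) x 16^0 = 0
Sum = 448

448


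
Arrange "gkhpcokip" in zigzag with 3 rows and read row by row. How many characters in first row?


Zigzag "gkhpcokip" into 3 rows:
Placing characters:
  'g' => row 0
  'k' => row 1
  'h' => row 2
  'p' => row 1
  'c' => row 0
  'o' => row 1
  'k' => row 2
  'i' => row 1
  'p' => row 0
Rows:
  Row 0: "gcp"
  Row 1: "kpoi"
  Row 2: "hk"
First row length: 3

3


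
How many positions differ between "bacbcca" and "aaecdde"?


Comparing "bacbcca" and "aaecdde" position by position:
  Position 0: 'b' vs 'a' => DIFFER
  Position 1: 'a' vs 'a' => same
  Position 2: 'c' vs 'e' => DIFFER
  Position 3: 'b' vs 'c' => DIFFER
  Position 4: 'c' vs 'd' => DIFFER
  Position 5: 'c' vs 'd' => DIFFER
  Position 6: 'a' vs 'e' => DIFFER
Positions that differ: 6

6


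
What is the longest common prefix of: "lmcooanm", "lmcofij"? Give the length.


Words: lmcooanm, lmcofij
  Position 0: all 'l' => match
  Position 1: all 'm' => match
  Position 2: all 'c' => match
  Position 3: all 'o' => match
  Position 4: ('o', 'f') => mismatch, stop
LCP = "lmco" (length 4)

4


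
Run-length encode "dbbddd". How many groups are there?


Input: dbbddd
Scanning for consecutive runs:
  Group 1: 'd' x 1 (positions 0-0)
  Group 2: 'b' x 2 (positions 1-2)
  Group 3: 'd' x 3 (positions 3-5)
Total groups: 3

3


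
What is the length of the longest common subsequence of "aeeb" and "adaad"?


LCS of "aeeb" and "adaad"
DP table:
           a    d    a    a    d
      0    0    0    0    0    0
  a   0    1    1    1    1    1
  e   0    1    1    1    1    1
  e   0    1    1    1    1    1
  b   0    1    1    1    1    1
LCS length = dp[4][5] = 1

1


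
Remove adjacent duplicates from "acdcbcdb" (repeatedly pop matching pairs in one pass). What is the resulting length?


Input: acdcbcdb
Stack-based adjacent duplicate removal:
  Read 'a': push. Stack: a
  Read 'c': push. Stack: ac
  Read 'd': push. Stack: acd
  Read 'c': push. Stack: acdc
  Read 'b': push. Stack: acdcb
  Read 'c': push. Stack: acdcbc
  Read 'd': push. Stack: acdcbcd
  Read 'b': push. Stack: acdcbcdb
Final stack: "acdcbcdb" (length 8)

8


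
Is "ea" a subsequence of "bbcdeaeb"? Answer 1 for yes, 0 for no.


Check if "ea" is a subsequence of "bbcdeaeb"
Greedy scan:
  Position 0 ('b'): no match needed
  Position 1 ('b'): no match needed
  Position 2 ('c'): no match needed
  Position 3 ('d'): no match needed
  Position 4 ('e'): matches sub[0] = 'e'
  Position 5 ('a'): matches sub[1] = 'a'
  Position 6 ('e'): no match needed
  Position 7 ('b'): no match needed
All 2 characters matched => is a subsequence

1


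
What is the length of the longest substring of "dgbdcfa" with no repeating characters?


Input: "dgbdcfa"
Sliding window (track last position of each char):
  Position 0 ('d'): window [0,0] length 1 -- new best
  Position 1 ('g'): window [0,1] length 2 -- new best
  Position 2 ('b'): window [0,2] length 3 -- new best
  Position 3 ('d'): repeat (last at 0), move window start to 1
  Position 3 ('d'): window [1,3] length 3
  Position 4 ('c'): window [1,4] length 4 -- new best
  Position 5 ('f'): window [1,5] length 5 -- new best
  Position 6 ('a'): window [1,6] length 6 -- new best
Longest substring with no repeats: "gbdcfa" with length 6

6


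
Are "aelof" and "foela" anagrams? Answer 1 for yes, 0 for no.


Strings: "aelof", "foela"
Sorted first:  aeflo
Sorted second: aeflo
Sorted forms match => anagrams

1


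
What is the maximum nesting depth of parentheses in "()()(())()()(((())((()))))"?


Input: "()()(())()()(((())((()))))"
Tracking depth:
  Position 0 '(': depth becomes 1
  Position 1 ')': depth becomes 0
  Position 2 '(': depth becomes 1
  Position 3 ')': depth becomes 0
  Position 4 '(': depth becomes 1
  Position 5 '(': depth becomes 2
  Position 6 ')': depth becomes 1
  Position 7 ')': depth becomes 0
  Position 8 '(': depth becomes 1
  Position 9 ')': depth becomes 0
  Position 10 '(': depth becomes 1
  Position 11 ')': depth becomes 0
  Position 12 '(': depth becomes 1
  Position 13 '(': depth becomes 2
  Position 14 '(': depth becomes 3
  Position 15 '(': depth becomes 4
  Position 16 ')': depth becomes 3
  Position 17 ')': depth becomes 2
  Position 18 '(': depth becomes 3
  Position 19 '(': depth becomes 4
  Position 20 '(': depth becomes 5
  Position 21 ')': depth becomes 4
  Position 22 ')': depth becomes 3
  Position 23 ')': depth becomes 2
  Position 24 ')': depth becomes 1
  Position 25 ')': depth becomes 0
Maximum depth reached: 5

5


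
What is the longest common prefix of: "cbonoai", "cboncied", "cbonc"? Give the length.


Words: cbonoai, cboncied, cbonc
  Position 0: all 'c' => match
  Position 1: all 'b' => match
  Position 2: all 'o' => match
  Position 3: all 'n' => match
  Position 4: ('o', 'c', 'c') => mismatch, stop
LCP = "cbon" (length 4)

4


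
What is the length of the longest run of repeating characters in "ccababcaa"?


Input: "ccababcaa"
Scanning for longest run:
  Position 1 ('c'): continues run of 'c', length=2
  Position 2 ('a'): new char, reset run to 1
  Position 3 ('b'): new char, reset run to 1
  Position 4 ('a'): new char, reset run to 1
  Position 5 ('b'): new char, reset run to 1
  Position 6 ('c'): new char, reset run to 1
  Position 7 ('a'): new char, reset run to 1
  Position 8 ('a'): continues run of 'a', length=2
Longest run: 'c' with length 2

2


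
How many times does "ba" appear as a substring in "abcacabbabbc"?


Searching for "ba" in "abcacabbabbc"
Scanning each position:
  Position 0: "ab" => no
  Position 1: "bc" => no
  Position 2: "ca" => no
  Position 3: "ac" => no
  Position 4: "ca" => no
  Position 5: "ab" => no
  Position 6: "bb" => no
  Position 7: "ba" => MATCH
  Position 8: "ab" => no
  Position 9: "bb" => no
  Position 10: "bc" => no
Total occurrences: 1

1


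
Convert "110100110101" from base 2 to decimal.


Input: "110100110101" in base 2
Positional expansion:
  Digit '1' (value 1) x 2^11 = 2048
  Digit '1' (value 1) x 2^10 = 1024
  Digit '0' (value 0) x 2^9 = 0
  Digit '1' (value 1) x 2^8 = 256
  Digit '0' (value 0) x 2^7 = 0
  Digit '0' (value 0) x 2^6 = 0
  Digit '1' (value 1) x 2^5 = 32
  Digit '1' (value 1) x 2^4 = 16
  Digit '0' (value 0) x 2^3 = 0
  Digit '1' (value 1) x 2^2 = 4
  Digit '0' (value 0) x 2^1 = 0
  Digit '1' (value 1) x 2^0 = 1
Sum = 3381

3381


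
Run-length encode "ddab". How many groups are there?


Input: ddab
Scanning for consecutive runs:
  Group 1: 'd' x 2 (positions 0-1)
  Group 2: 'a' x 1 (positions 2-2)
  Group 3: 'b' x 1 (positions 3-3)
Total groups: 3

3


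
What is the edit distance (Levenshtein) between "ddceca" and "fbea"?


Computing edit distance: "ddceca" -> "fbea"
DP table:
           f    b    e    a
      0    1    2    3    4
  d   1    1    2    3    4
  d   2    2    2    3    4
  c   3    3    3    3    4
  e   4    4    4    3    4
  c   5    5    5    4    4
  a   6    6    6    5    4
Edit distance = dp[6][4] = 4

4


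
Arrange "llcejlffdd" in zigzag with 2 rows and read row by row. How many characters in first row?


Zigzag "llcejlffdd" into 2 rows:
Placing characters:
  'l' => row 0
  'l' => row 1
  'c' => row 0
  'e' => row 1
  'j' => row 0
  'l' => row 1
  'f' => row 0
  'f' => row 1
  'd' => row 0
  'd' => row 1
Rows:
  Row 0: "lcjfd"
  Row 1: "lelfd"
First row length: 5

5


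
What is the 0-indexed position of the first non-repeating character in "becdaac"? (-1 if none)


Input: becdaac
Character frequencies:
  'a': 2
  'b': 1
  'c': 2
  'd': 1
  'e': 1
Scanning left to right for freq == 1:
  Position 0 ('b'): unique! => answer = 0

0


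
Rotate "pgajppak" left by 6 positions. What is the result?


Input: "pgajppak", rotate left by 6
First 6 characters: "pgajpp"
Remaining characters: "ak"
Concatenate remaining + first: "ak" + "pgajpp" = "akpgajpp"

akpgajpp


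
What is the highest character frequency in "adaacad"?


Input: adaacad
Character counts:
  'a': 4
  'c': 1
  'd': 2
Maximum frequency: 4

4


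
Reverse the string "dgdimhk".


Input: dgdimhk
Reading characters right to left:
  Position 6: 'k'
  Position 5: 'h'
  Position 4: 'm'
  Position 3: 'i'
  Position 2: 'd'
  Position 1: 'g'
  Position 0: 'd'
Reversed: khmidgd

khmidgd


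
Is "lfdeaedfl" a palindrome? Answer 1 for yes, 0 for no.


Input: lfdeaedfl
Reversed: lfdeaedfl
  Compare pos 0 ('l') with pos 8 ('l'): match
  Compare pos 1 ('f') with pos 7 ('f'): match
  Compare pos 2 ('d') with pos 6 ('d'): match
  Compare pos 3 ('e') with pos 5 ('e'): match
Result: palindrome

1


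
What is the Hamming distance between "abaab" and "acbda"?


Comparing "abaab" and "acbda" position by position:
  Position 0: 'a' vs 'a' => same
  Position 1: 'b' vs 'c' => differ
  Position 2: 'a' vs 'b' => differ
  Position 3: 'a' vs 'd' => differ
  Position 4: 'b' vs 'a' => differ
Total differences (Hamming distance): 4

4


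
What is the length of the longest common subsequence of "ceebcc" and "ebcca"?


LCS of "ceebcc" and "ebcca"
DP table:
           e    b    c    c    a
      0    0    0    0    0    0
  c   0    0    0    1    1    1
  e   0    1    1    1    1    1
  e   0    1    1    1    1    1
  b   0    1    2    2    2    2
  c   0    1    2    3    3    3
  c   0    1    2    3    4    4
LCS length = dp[6][5] = 4

4


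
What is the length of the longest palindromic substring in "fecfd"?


Input: "fecfd"
Checking substrings for palindromes:
  No multi-char palindromic substrings found
Longest palindromic substring: "f" with length 1

1


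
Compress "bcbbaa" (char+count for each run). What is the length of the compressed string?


Input: bcbbaa
Runs:
  'b' x 1 => "b1"
  'c' x 1 => "c1"
  'b' x 2 => "b2"
  'a' x 2 => "a2"
Compressed: "b1c1b2a2"
Compressed length: 8

8


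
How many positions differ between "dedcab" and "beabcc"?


Comparing "dedcab" and "beabcc" position by position:
  Position 0: 'd' vs 'b' => DIFFER
  Position 1: 'e' vs 'e' => same
  Position 2: 'd' vs 'a' => DIFFER
  Position 3: 'c' vs 'b' => DIFFER
  Position 4: 'a' vs 'c' => DIFFER
  Position 5: 'b' vs 'c' => DIFFER
Positions that differ: 5

5


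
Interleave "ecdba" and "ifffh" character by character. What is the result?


Interleaving "ecdba" and "ifffh":
  Position 0: 'e' from first, 'i' from second => "ei"
  Position 1: 'c' from first, 'f' from second => "cf"
  Position 2: 'd' from first, 'f' from second => "df"
  Position 3: 'b' from first, 'f' from second => "bf"
  Position 4: 'a' from first, 'h' from second => "ah"
Result: eicfdfbfah

eicfdfbfah


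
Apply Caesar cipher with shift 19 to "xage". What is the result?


Caesar cipher: shift "xage" by 19
  'x' (pos 23) + 19 = pos 16 = 'q'
  'a' (pos 0) + 19 = pos 19 = 't'
  'g' (pos 6) + 19 = pos 25 = 'z'
  'e' (pos 4) + 19 = pos 23 = 'x'
Result: qtzx

qtzx


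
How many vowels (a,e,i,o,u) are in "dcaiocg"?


Input: dcaiocg
Checking each character:
  'd' at position 0: consonant
  'c' at position 1: consonant
  'a' at position 2: vowel (running total: 1)
  'i' at position 3: vowel (running total: 2)
  'o' at position 4: vowel (running total: 3)
  'c' at position 5: consonant
  'g' at position 6: consonant
Total vowels: 3

3


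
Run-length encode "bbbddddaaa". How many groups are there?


Input: bbbddddaaa
Scanning for consecutive runs:
  Group 1: 'b' x 3 (positions 0-2)
  Group 2: 'd' x 4 (positions 3-6)
  Group 3: 'a' x 3 (positions 7-9)
Total groups: 3

3


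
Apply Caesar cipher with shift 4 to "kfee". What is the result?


Caesar cipher: shift "kfee" by 4
  'k' (pos 10) + 4 = pos 14 = 'o'
  'f' (pos 5) + 4 = pos 9 = 'j'
  'e' (pos 4) + 4 = pos 8 = 'i'
  'e' (pos 4) + 4 = pos 8 = 'i'
Result: ojii

ojii


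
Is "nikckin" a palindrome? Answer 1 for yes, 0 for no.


Input: nikckin
Reversed: nikckin
  Compare pos 0 ('n') with pos 6 ('n'): match
  Compare pos 1 ('i') with pos 5 ('i'): match
  Compare pos 2 ('k') with pos 4 ('k'): match
Result: palindrome

1


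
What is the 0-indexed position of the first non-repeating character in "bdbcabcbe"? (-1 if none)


Input: bdbcabcbe
Character frequencies:
  'a': 1
  'b': 4
  'c': 2
  'd': 1
  'e': 1
Scanning left to right for freq == 1:
  Position 0 ('b'): freq=4, skip
  Position 1 ('d'): unique! => answer = 1

1


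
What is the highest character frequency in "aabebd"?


Input: aabebd
Character counts:
  'a': 2
  'b': 2
  'd': 1
  'e': 1
Maximum frequency: 2

2


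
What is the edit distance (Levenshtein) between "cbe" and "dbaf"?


Computing edit distance: "cbe" -> "dbaf"
DP table:
           d    b    a    f
      0    1    2    3    4
  c   1    1    2    3    4
  b   2    2    1    2    3
  e   3    3    2    2    3
Edit distance = dp[3][4] = 3

3


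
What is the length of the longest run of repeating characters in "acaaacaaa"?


Input: "acaaacaaa"
Scanning for longest run:
  Position 1 ('c'): new char, reset run to 1
  Position 2 ('a'): new char, reset run to 1
  Position 3 ('a'): continues run of 'a', length=2
  Position 4 ('a'): continues run of 'a', length=3
  Position 5 ('c'): new char, reset run to 1
  Position 6 ('a'): new char, reset run to 1
  Position 7 ('a'): continues run of 'a', length=2
  Position 8 ('a'): continues run of 'a', length=3
Longest run: 'a' with length 3

3


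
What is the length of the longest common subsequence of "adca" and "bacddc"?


LCS of "adca" and "bacddc"
DP table:
           b    a    c    d    d    c
      0    0    0    0    0    0    0
  a   0    0    1    1    1    1    1
  d   0    0    1    1    2    2    2
  c   0    0    1    2    2    2    3
  a   0    0    1    2    2    2    3
LCS length = dp[4][6] = 3

3


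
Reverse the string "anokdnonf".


Input: anokdnonf
Reading characters right to left:
  Position 8: 'f'
  Position 7: 'n'
  Position 6: 'o'
  Position 5: 'n'
  Position 4: 'd'
  Position 3: 'k'
  Position 2: 'o'
  Position 1: 'n'
  Position 0: 'a'
Reversed: fnondkona

fnondkona


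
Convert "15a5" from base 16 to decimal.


Input: "15a5" in base 16
Positional expansion:
  Digit '1' (value 1) x 16^3 = 4096
  Digit '5' (value 5) x 16^2 = 1280
  Digit 'a' (value 10) x 16^1 = 160
  Digit '5' (value 5) x 16^0 = 5
Sum = 5541

5541


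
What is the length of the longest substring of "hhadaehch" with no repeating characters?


Input: "hhadaehch"
Sliding window (track last position of each char):
  Position 0 ('h'): window [0,0] length 1 -- new best
  Position 1 ('h'): repeat (last at 0), move window start to 1
  Position 1 ('h'): window [1,1] length 1
  Position 2 ('a'): window [1,2] length 2 -- new best
  Position 3 ('d'): window [1,3] length 3 -- new best
  Position 4 ('a'): repeat (last at 2), move window start to 3
  Position 4 ('a'): window [3,4] length 2
  Position 5 ('e'): window [3,5] length 3
  Position 6 ('h'): window [3,6] length 4 -- new best
  Position 7 ('c'): window [3,7] length 5 -- new best
  Position 8 ('h'): repeat (last at 6), move window start to 7
  Position 8 ('h'): window [7,8] length 2
Longest substring with no repeats: "daehc" with length 5

5


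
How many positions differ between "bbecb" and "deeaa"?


Comparing "bbecb" and "deeaa" position by position:
  Position 0: 'b' vs 'd' => DIFFER
  Position 1: 'b' vs 'e' => DIFFER
  Position 2: 'e' vs 'e' => same
  Position 3: 'c' vs 'a' => DIFFER
  Position 4: 'b' vs 'a' => DIFFER
Positions that differ: 4

4


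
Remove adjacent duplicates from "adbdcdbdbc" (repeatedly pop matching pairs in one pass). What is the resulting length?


Input: adbdcdbdbc
Stack-based adjacent duplicate removal:
  Read 'a': push. Stack: a
  Read 'd': push. Stack: ad
  Read 'b': push. Stack: adb
  Read 'd': push. Stack: adbd
  Read 'c': push. Stack: adbdc
  Read 'd': push. Stack: adbdcd
  Read 'b': push. Stack: adbdcdb
  Read 'd': push. Stack: adbdcdbd
  Read 'b': push. Stack: adbdcdbdb
  Read 'c': push. Stack: adbdcdbdbc
Final stack: "adbdcdbdbc" (length 10)

10


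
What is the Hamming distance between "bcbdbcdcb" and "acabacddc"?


Comparing "bcbdbcdcb" and "acabacddc" position by position:
  Position 0: 'b' vs 'a' => differ
  Position 1: 'c' vs 'c' => same
  Position 2: 'b' vs 'a' => differ
  Position 3: 'd' vs 'b' => differ
  Position 4: 'b' vs 'a' => differ
  Position 5: 'c' vs 'c' => same
  Position 6: 'd' vs 'd' => same
  Position 7: 'c' vs 'd' => differ
  Position 8: 'b' vs 'c' => differ
Total differences (Hamming distance): 6

6


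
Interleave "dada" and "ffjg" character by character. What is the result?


Interleaving "dada" and "ffjg":
  Position 0: 'd' from first, 'f' from second => "df"
  Position 1: 'a' from first, 'f' from second => "af"
  Position 2: 'd' from first, 'j' from second => "dj"
  Position 3: 'a' from first, 'g' from second => "ag"
Result: dfafdjag

dfafdjag


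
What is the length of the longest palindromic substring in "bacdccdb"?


Input: "bacdccdb"
Checking substrings for palindromes:
  [3:7] "dccd" (len 4) => palindrome
  [2:5] "cdc" (len 3) => palindrome
  [4:6] "cc" (len 2) => palindrome
Longest palindromic substring: "dccd" with length 4

4


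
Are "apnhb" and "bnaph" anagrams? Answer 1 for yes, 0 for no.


Strings: "apnhb", "bnaph"
Sorted first:  abhnp
Sorted second: abhnp
Sorted forms match => anagrams

1


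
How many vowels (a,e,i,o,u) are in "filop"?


Input: filop
Checking each character:
  'f' at position 0: consonant
  'i' at position 1: vowel (running total: 1)
  'l' at position 2: consonant
  'o' at position 3: vowel (running total: 2)
  'p' at position 4: consonant
Total vowels: 2

2


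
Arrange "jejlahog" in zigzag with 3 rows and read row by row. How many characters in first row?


Zigzag "jejlahog" into 3 rows:
Placing characters:
  'j' => row 0
  'e' => row 1
  'j' => row 2
  'l' => row 1
  'a' => row 0
  'h' => row 1
  'o' => row 2
  'g' => row 1
Rows:
  Row 0: "ja"
  Row 1: "elhg"
  Row 2: "jo"
First row length: 2

2


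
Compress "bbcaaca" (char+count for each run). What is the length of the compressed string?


Input: bbcaaca
Runs:
  'b' x 2 => "b2"
  'c' x 1 => "c1"
  'a' x 2 => "a2"
  'c' x 1 => "c1"
  'a' x 1 => "a1"
Compressed: "b2c1a2c1a1"
Compressed length: 10

10


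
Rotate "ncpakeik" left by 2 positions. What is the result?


Input: "ncpakeik", rotate left by 2
First 2 characters: "nc"
Remaining characters: "pakeik"
Concatenate remaining + first: "pakeik" + "nc" = "pakeiknc"

pakeiknc


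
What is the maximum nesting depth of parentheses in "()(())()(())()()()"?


Input: "()(())()(())()()()"
Tracking depth:
  Position 0 '(': depth becomes 1
  Position 1 ')': depth becomes 0
  Position 2 '(': depth becomes 1
  Position 3 '(': depth becomes 2
  Position 4 ')': depth becomes 1
  Position 5 ')': depth becomes 0
  Position 6 '(': depth becomes 1
  Position 7 ')': depth becomes 0
  Position 8 '(': depth becomes 1
  Position 9 '(': depth becomes 2
  Position 10 ')': depth becomes 1
  Position 11 ')': depth becomes 0
  Position 12 '(': depth becomes 1
  Position 13 ')': depth becomes 0
  Position 14 '(': depth becomes 1
  Position 15 ')': depth becomes 0
  Position 16 '(': depth becomes 1
  Position 17 ')': depth becomes 0
Maximum depth reached: 2

2


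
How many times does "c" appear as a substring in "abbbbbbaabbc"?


Searching for "c" in "abbbbbbaabbc"
Scanning each position:
  Position 0: "a" => no
  Position 1: "b" => no
  Position 2: "b" => no
  Position 3: "b" => no
  Position 4: "b" => no
  Position 5: "b" => no
  Position 6: "b" => no
  Position 7: "a" => no
  Position 8: "a" => no
  Position 9: "b" => no
  Position 10: "b" => no
  Position 11: "c" => MATCH
Total occurrences: 1

1


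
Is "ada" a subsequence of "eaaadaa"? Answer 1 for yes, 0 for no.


Check if "ada" is a subsequence of "eaaadaa"
Greedy scan:
  Position 0 ('e'): no match needed
  Position 1 ('a'): matches sub[0] = 'a'
  Position 2 ('a'): no match needed
  Position 3 ('a'): no match needed
  Position 4 ('d'): matches sub[1] = 'd'
  Position 5 ('a'): matches sub[2] = 'a'
  Position 6 ('a'): no match needed
All 3 characters matched => is a subsequence

1


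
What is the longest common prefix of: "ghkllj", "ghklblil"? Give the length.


Words: ghkllj, ghklblil
  Position 0: all 'g' => match
  Position 1: all 'h' => match
  Position 2: all 'k' => match
  Position 3: all 'l' => match
  Position 4: ('l', 'b') => mismatch, stop
LCP = "ghkl" (length 4)

4


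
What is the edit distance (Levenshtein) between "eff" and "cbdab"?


Computing edit distance: "eff" -> "cbdab"
DP table:
           c    b    d    a    b
      0    1    2    3    4    5
  e   1    1    2    3    4    5
  f   2    2    2    3    4    5
  f   3    3    3    3    4    5
Edit distance = dp[3][5] = 5

5


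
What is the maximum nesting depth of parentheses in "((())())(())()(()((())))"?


Input: "((())())(())()(()((())))"
Tracking depth:
  Position 0 '(': depth becomes 1
  Position 1 '(': depth becomes 2
  Position 2 '(': depth becomes 3
  Position 3 ')': depth becomes 2
  Position 4 ')': depth becomes 1
  Position 5 '(': depth becomes 2
  Position 6 ')': depth becomes 1
  Position 7 ')': depth becomes 0
  Position 8 '(': depth becomes 1
  Position 9 '(': depth becomes 2
  Position 10 ')': depth becomes 1
  Position 11 ')': depth becomes 0
  Position 12 '(': depth becomes 1
  Position 13 ')': depth becomes 0
  Position 14 '(': depth becomes 1
  Position 15 '(': depth becomes 2
  Position 16 ')': depth becomes 1
  Position 17 '(': depth becomes 2
  Position 18 '(': depth becomes 3
  Position 19 '(': depth becomes 4
  Position 20 ')': depth becomes 3
  Position 21 ')': depth becomes 2
  Position 22 ')': depth becomes 1
  Position 23 ')': depth becomes 0
Maximum depth reached: 4

4


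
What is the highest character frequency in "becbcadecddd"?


Input: becbcadecddd
Character counts:
  'a': 1
  'b': 2
  'c': 3
  'd': 4
  'e': 2
Maximum frequency: 4

4


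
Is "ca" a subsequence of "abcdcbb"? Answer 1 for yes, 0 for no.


Check if "ca" is a subsequence of "abcdcbb"
Greedy scan:
  Position 0 ('a'): no match needed
  Position 1 ('b'): no match needed
  Position 2 ('c'): matches sub[0] = 'c'
  Position 3 ('d'): no match needed
  Position 4 ('c'): no match needed
  Position 5 ('b'): no match needed
  Position 6 ('b'): no match needed
Only matched 1/2 characters => not a subsequence

0


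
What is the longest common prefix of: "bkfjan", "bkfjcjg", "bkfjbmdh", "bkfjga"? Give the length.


Words: bkfjan, bkfjcjg, bkfjbmdh, bkfjga
  Position 0: all 'b' => match
  Position 1: all 'k' => match
  Position 2: all 'f' => match
  Position 3: all 'j' => match
  Position 4: ('a', 'c', 'b', 'g') => mismatch, stop
LCP = "bkfj" (length 4)

4


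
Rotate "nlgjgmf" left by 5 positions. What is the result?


Input: "nlgjgmf", rotate left by 5
First 5 characters: "nlgjg"
Remaining characters: "mf"
Concatenate remaining + first: "mf" + "nlgjg" = "mfnlgjg"

mfnlgjg


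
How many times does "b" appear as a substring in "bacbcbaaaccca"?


Searching for "b" in "bacbcbaaaccca"
Scanning each position:
  Position 0: "b" => MATCH
  Position 1: "a" => no
  Position 2: "c" => no
  Position 3: "b" => MATCH
  Position 4: "c" => no
  Position 5: "b" => MATCH
  Position 6: "a" => no
  Position 7: "a" => no
  Position 8: "a" => no
  Position 9: "c" => no
  Position 10: "c" => no
  Position 11: "c" => no
  Position 12: "a" => no
Total occurrences: 3

3


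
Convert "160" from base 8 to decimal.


Input: "160" in base 8
Positional expansion:
  Digit '1' (value 1) x 8^2 = 64
  Digit '6' (value 6) x 8^1 = 48
  Digit '0' (value 0) x 8^0 = 0
Sum = 112

112


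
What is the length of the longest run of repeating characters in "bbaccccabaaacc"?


Input: "bbaccccabaaacc"
Scanning for longest run:
  Position 1 ('b'): continues run of 'b', length=2
  Position 2 ('a'): new char, reset run to 1
  Position 3 ('c'): new char, reset run to 1
  Position 4 ('c'): continues run of 'c', length=2
  Position 5 ('c'): continues run of 'c', length=3
  Position 6 ('c'): continues run of 'c', length=4
  Position 7 ('a'): new char, reset run to 1
  Position 8 ('b'): new char, reset run to 1
  Position 9 ('a'): new char, reset run to 1
  Position 10 ('a'): continues run of 'a', length=2
  Position 11 ('a'): continues run of 'a', length=3
  Position 12 ('c'): new char, reset run to 1
  Position 13 ('c'): continues run of 'c', length=2
Longest run: 'c' with length 4

4


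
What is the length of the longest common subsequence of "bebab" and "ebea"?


LCS of "bebab" and "ebea"
DP table:
           e    b    e    a
      0    0    0    0    0
  b   0    0    1    1    1
  e   0    1    1    2    2
  b   0    1    2    2    2
  a   0    1    2    2    3
  b   0    1    2    2    3
LCS length = dp[5][4] = 3

3
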